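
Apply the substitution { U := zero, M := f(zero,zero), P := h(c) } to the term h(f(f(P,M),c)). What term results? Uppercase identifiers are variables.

h(f(f(h(c),f(zero,zero)),c))

Replace each occurrence of M with f(zero,zero).
Replace each occurrence of P with h(c).
Result: h(f(f(h(c),f(zero,zero)),c)).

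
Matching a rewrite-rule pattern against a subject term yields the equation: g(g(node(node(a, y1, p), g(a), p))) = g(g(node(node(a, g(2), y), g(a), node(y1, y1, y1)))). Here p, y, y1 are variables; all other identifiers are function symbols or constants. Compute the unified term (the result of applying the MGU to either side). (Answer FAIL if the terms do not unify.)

Decompose g/1: g(node(node(a, y1, p), g(a), p)) = g(node(node(a, g(2), y), g(a), node(y1, y1, y1))).
Decompose g/1: node(node(a, y1, p), g(a), p) = node(node(a, g(2), y), g(a), node(y1, y1, y1)).
Decompose node/3: node(a, y1, p) = node(a, g(2), y),  g(a) = g(a),  p = node(y1, y1, y1).
Decompose node/3: a = a,  y1 = g(2),  p = y.
Delete trivial equation a = a.
Bind y1 := g(2); substituting into the one remaining equation that mentions y1 gives: p = node(g(2), g(2), g(2)).
Bind p := y; substituting into the one remaining equation that mentions p gives: y = node(g(2), g(2), g(2)).
Delete trivial equation g(a) = g(a).
Bind y := node(g(2), g(2), g(2)). Substituting into the earlier binding gives p := node(g(2), g(2), g(2)).
Applying the MGU to either side gives g(g(node(node(a, g(2), node(g(2), g(2), g(2))), g(a), node(g(2), g(2), g(2))))).

g(g(node(node(a, g(2), node(g(2), g(2), g(2))), g(a), node(g(2), g(2), g(2)))))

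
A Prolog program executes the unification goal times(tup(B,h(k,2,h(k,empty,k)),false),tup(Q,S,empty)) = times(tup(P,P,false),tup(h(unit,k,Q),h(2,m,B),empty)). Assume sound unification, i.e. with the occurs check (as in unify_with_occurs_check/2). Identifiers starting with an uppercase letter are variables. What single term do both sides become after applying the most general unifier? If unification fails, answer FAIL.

FAIL

Decompose times/2: tup(B,h(k,2,h(k,empty,k)),false) = tup(P,P,false),  tup(Q,S,empty) = tup(h(unit,k,Q),h(2,m,B),empty).
Decompose tup/3: B = P,  h(k,2,h(k,empty,k)) = P,  false = false.
Bind B := P; substituting into the one remaining equation that mentions B gives: tup(Q,S,empty) = tup(h(unit,k,Q),h(2,m,P),empty).
Bind P := h(k,2,h(k,empty,k)); substituting into the one remaining equation that mentions P gives: tup(Q,S,empty) = tup(h(unit,k,Q),h(2,m,h(k,2,h(k,empty,k))),empty). Substituting into the earlier binding gives B := h(k,2,h(k,empty,k)).
Delete trivial equation false = false.
Decompose tup/3: Q = h(unit,k,Q),  S = h(2,m,h(k,2,h(k,empty,k))),  empty = empty.
Occurs check fails: Q occurs in h(unit,k,Q); the equation Q = h(unit,k,Q) has no finite solution.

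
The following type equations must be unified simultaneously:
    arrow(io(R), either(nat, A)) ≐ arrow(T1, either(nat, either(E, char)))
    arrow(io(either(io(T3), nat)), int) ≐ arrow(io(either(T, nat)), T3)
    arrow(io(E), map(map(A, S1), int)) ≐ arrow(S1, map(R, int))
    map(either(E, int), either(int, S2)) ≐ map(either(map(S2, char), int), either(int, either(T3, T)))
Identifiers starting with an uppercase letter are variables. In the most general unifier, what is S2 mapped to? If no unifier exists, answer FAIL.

Decompose arrow/2: io(R) ≐ T1,  either(nat, A) ≐ either(nat, either(E, char)).
Bind T1 := io(R); no other remaining equation mentions T1.
Decompose either/2: nat ≐ nat,  A ≐ either(E, char).
Delete trivial equation nat ≐ nat.
Bind A := either(E, char); substituting into the one remaining equation that mentions A gives: arrow(io(E), map(map(either(E, char), S1), int)) ≐ arrow(S1, map(R, int)).
Decompose arrow/2: io(either(io(T3), nat)) ≐ io(either(T, nat)),  int ≐ T3.
Decompose io/1: either(io(T3), nat) ≐ either(T, nat).
Decompose either/2: io(T3) ≐ T,  nat ≐ nat.
Bind T := io(T3); substituting into the one remaining equation that mentions T gives: map(either(E, int), either(int, S2)) ≐ map(either(map(S2, char), int), either(int, either(T3, io(T3)))).
Delete trivial equation nat ≐ nat.
Bind T3 := int; substituting into the one remaining equation that mentions T3 gives: map(either(E, int), either(int, S2)) ≐ map(either(map(S2, char), int), either(int, either(int, io(int)))). Substituting into the earlier binding gives T := io(int).
Decompose arrow/2: io(E) ≐ S1,  map(map(either(E, char), S1), int) ≐ map(R, int).
Bind S1 := io(E); substituting into the one remaining equation that mentions S1 gives: map(map(either(E, char), io(E)), int) ≐ map(R, int).
Decompose map/2: map(either(E, char), io(E)) ≐ R,  int ≐ int.
Bind R := map(either(E, char), io(E)); no other remaining equation mentions R. Substituting into the earlier binding gives T1 := io(map(either(E, char), io(E))).
Delete trivial equation int ≐ int.
Decompose map/2: either(E, int) ≐ either(map(S2, char), int),  either(int, S2) ≐ either(int, either(int, io(int))).
Decompose either/2: E ≐ map(S2, char),  int ≐ int.
Bind E := map(S2, char); no other remaining equation mentions E. Substituting into the earlier bindings gives T1 := io(map(either(map(S2, char), char), io(map(S2, char)))), A := either(map(S2, char), char), S1 := io(map(S2, char)), R := map(either(map(S2, char), char), io(map(S2, char))).
Delete trivial equation int ≐ int.
Decompose either/2: int ≐ int,  S2 ≐ either(int, io(int)).
Delete trivial equation int ≐ int.
Bind S2 := either(int, io(int)). Substituting into the earlier bindings gives T1 := io(map(either(map(either(int, io(int)), char), char), io(map(either(int, io(int)), char)))), A := either(map(either(int, io(int)), char), char), S1 := io(map(either(int, io(int)), char)), R := map(either(map(either(int, io(int)), char), char), io(map(either(int, io(int)), char))), E := map(either(int, io(int)), char).
MGU = { T1 ↦ io(map(either(map(either(int, io(int)), char), char), io(map(either(int, io(int)), char)))), A ↦ either(map(either(int, io(int)), char), char), T ↦ io(int), T3 ↦ int, S1 ↦ io(map(either(int, io(int)), char)), R ↦ map(either(map(either(int, io(int)), char), char), io(map(either(int, io(int)), char))), E ↦ map(either(int, io(int)), char), S2 ↦ either(int, io(int)) }, so S2 ↦ either(int, io(int)).

either(int, io(int))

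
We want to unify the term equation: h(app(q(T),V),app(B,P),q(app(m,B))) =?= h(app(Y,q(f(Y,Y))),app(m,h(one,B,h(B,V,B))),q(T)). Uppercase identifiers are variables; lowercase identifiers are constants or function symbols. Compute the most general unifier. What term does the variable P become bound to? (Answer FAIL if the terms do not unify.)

h(one,m,h(m,q(f(q(app(m,m)),q(app(m,m)))),m))

Decompose h/3: app(q(T),V) =?= app(Y,q(f(Y,Y))),  app(B,P) =?= app(m,h(one,B,h(B,V,B))),  q(app(m,B)) =?= q(T).
Decompose app/2: q(T) =?= Y,  V =?= q(f(Y,Y)).
Bind Y := q(T); substituting into the one remaining equation that mentions Y gives: V =?= q(f(q(T),q(T))).
Bind V := q(f(q(T),q(T))); substituting into the one remaining equation that mentions V gives: app(B,P) =?= app(m,h(one,B,h(B,q(f(q(T),q(T))),B))).
Decompose app/2: B =?= m,  P =?= h(one,B,h(B,q(f(q(T),q(T))),B)).
Bind B := m; substituting into the remaining equations gives: P =?= h(one,m,h(m,q(f(q(T),q(T))),m)),  q(app(m,m)) =?= q(T).
Bind P := h(one,m,h(m,q(f(q(T),q(T))),m)); no other remaining equation mentions P.
Decompose q/1: app(m,m) =?= T.
Bind T := app(m,m). Substituting into the earlier bindings gives Y := q(app(m,m)), V := q(f(q(app(m,m)),q(app(m,m)))), P := h(one,m,h(m,q(f(q(app(m,m)),q(app(m,m)))),m)).
MGU = { Y -> q(app(m,m)), V -> q(f(q(app(m,m)),q(app(m,m)))), B -> m, P -> h(one,m,h(m,q(f(q(app(m,m)),q(app(m,m)))),m)), T -> app(m,m) }, so P -> h(one,m,h(m,q(f(q(app(m,m)),q(app(m,m)))),m)).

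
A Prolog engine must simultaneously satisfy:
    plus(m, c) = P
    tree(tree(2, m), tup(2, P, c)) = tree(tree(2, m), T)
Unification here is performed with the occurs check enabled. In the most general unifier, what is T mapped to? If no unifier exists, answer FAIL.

Bind P := plus(m, c); substituting into the remaining equation gives: tree(tree(2, m), tup(2, plus(m, c), c)) = tree(tree(2, m), T).
Decompose tree/2: tree(2, m) = tree(2, m),  tup(2, plus(m, c), c) = T.
Delete trivial equation tree(2, m) = tree(2, m).
Bind T := tup(2, plus(m, c), c).
MGU = { P = plus(m, c), T = tup(2, plus(m, c), c) }, so T = tup(2, plus(m, c), c).

tup(2, plus(m, c), c)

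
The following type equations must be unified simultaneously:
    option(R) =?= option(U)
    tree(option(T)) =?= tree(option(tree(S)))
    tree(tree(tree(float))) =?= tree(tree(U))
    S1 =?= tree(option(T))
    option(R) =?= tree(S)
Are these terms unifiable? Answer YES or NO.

NO

Decompose option/1: R =?= U.
Bind R := U; substituting into the one remaining equation that mentions R gives: option(U) =?= tree(S).
Decompose tree/1: option(T) =?= option(tree(S)).
Decompose option/1: T =?= tree(S).
Bind T := tree(S); substituting into the one remaining equation that mentions T gives: S1 =?= tree(option(tree(S))).
Decompose tree/1: tree(tree(float)) =?= tree(U).
Decompose tree/1: tree(float) =?= U.
Bind U := tree(float); substituting into the one remaining equation that mentions U gives: option(tree(float)) =?= tree(S). Substituting into the earlier binding gives R := tree(float).
Bind S1 := tree(option(tree(S))); no other remaining equation mentions S1.
Clash: head symbols differ (option/1 vs tree/1); no unifier exists.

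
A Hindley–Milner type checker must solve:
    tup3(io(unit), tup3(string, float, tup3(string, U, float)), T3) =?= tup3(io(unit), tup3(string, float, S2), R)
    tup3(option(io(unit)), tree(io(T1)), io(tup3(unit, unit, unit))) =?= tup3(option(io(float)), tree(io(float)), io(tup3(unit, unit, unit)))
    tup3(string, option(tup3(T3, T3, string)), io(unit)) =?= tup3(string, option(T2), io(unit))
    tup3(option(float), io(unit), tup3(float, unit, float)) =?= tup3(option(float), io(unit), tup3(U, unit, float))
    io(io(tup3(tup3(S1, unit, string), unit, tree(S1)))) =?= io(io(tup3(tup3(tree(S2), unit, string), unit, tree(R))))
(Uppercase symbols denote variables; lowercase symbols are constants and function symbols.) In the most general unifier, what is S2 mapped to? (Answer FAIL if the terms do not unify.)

FAIL

Decompose tup3/3: io(unit) =?= io(unit),  tup3(string, float, tup3(string, U, float)) =?= tup3(string, float, S2),  T3 =?= R.
Delete trivial equation io(unit) =?= io(unit).
Decompose tup3/3: string =?= string,  float =?= float,  tup3(string, U, float) =?= S2.
Delete trivial equation string =?= string.
Delete trivial equation float =?= float.
Bind S2 := tup3(string, U, float); substituting into the one remaining equation that mentions S2 gives: io(io(tup3(tup3(S1, unit, string), unit, tree(S1)))) =?= io(io(tup3(tup3(tree(tup3(string, U, float)), unit, string), unit, tree(R)))).
Bind T3 := R; substituting into the one remaining equation that mentions T3 gives: tup3(string, option(tup3(R, R, string)), io(unit)) =?= tup3(string, option(T2), io(unit)).
Decompose tup3/3: option(io(unit)) =?= option(io(float)),  tree(io(T1)) =?= tree(io(float)),  io(tup3(unit, unit, unit)) =?= io(tup3(unit, unit, unit)).
Decompose option/1: io(unit) =?= io(float).
Decompose io/1: unit =?= float.
Clash: constants unit and float differ; no unifier exists.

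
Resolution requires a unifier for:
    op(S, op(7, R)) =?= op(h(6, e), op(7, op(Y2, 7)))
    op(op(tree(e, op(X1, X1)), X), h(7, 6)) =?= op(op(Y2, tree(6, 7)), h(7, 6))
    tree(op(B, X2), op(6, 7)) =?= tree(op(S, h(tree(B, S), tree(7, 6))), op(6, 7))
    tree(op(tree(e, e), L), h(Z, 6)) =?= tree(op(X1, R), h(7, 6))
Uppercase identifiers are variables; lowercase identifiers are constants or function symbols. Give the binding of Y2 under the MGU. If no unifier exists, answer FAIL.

Decompose op/2: S =?= h(6, e),  op(7, R) =?= op(7, op(Y2, 7)).
Bind S := h(6, e); substituting into the one remaining equation that mentions S gives: tree(op(B, X2), op(6, 7)) =?= tree(op(h(6, e), h(tree(B, h(6, e)), tree(7, 6))), op(6, 7)).
Decompose op/2: 7 =?= 7,  R =?= op(Y2, 7).
Delete trivial equation 7 =?= 7.
Bind R := op(Y2, 7); substituting into the one remaining equation that mentions R gives: tree(op(tree(e, e), L), h(Z, 6)) =?= tree(op(X1, op(Y2, 7)), h(7, 6)).
Decompose op/2: op(tree(e, op(X1, X1)), X) =?= op(Y2, tree(6, 7)),  h(7, 6) =?= h(7, 6).
Decompose op/2: tree(e, op(X1, X1)) =?= Y2,  X =?= tree(6, 7).
Bind Y2 := tree(e, op(X1, X1)); substituting into the one remaining equation that mentions Y2 gives: tree(op(tree(e, e), L), h(Z, 6)) =?= tree(op(X1, op(tree(e, op(X1, X1)), 7)), h(7, 6)). Substituting into the earlier binding gives R := op(tree(e, op(X1, X1)), 7).
Bind X := tree(6, 7); no other remaining equation mentions X.
Delete trivial equation h(7, 6) =?= h(7, 6).
Decompose tree/2: op(B, X2) =?= op(h(6, e), h(tree(B, h(6, e)), tree(7, 6))),  op(6, 7) =?= op(6, 7).
Decompose op/2: B =?= h(6, e),  X2 =?= h(tree(B, h(6, e)), tree(7, 6)).
Bind B := h(6, e); substituting into the one remaining equation that mentions B gives: X2 =?= h(tree(h(6, e), h(6, e)), tree(7, 6)).
Bind X2 := h(tree(h(6, e), h(6, e)), tree(7, 6)); no other remaining equation mentions X2.
Delete trivial equation op(6, 7) =?= op(6, 7).
Decompose tree/2: op(tree(e, e), L) =?= op(X1, op(tree(e, op(X1, X1)), 7)),  h(Z, 6) =?= h(7, 6).
Decompose op/2: tree(e, e) =?= X1,  L =?= op(tree(e, op(X1, X1)), 7).
Bind X1 := tree(e, e); substituting into the one remaining equation that mentions X1 gives: L =?= op(tree(e, op(tree(e, e), tree(e, e))), 7). Substituting into the earlier bindings gives R := op(tree(e, op(tree(e, e), tree(e, e))), 7), Y2 := tree(e, op(tree(e, e), tree(e, e))).
Bind L := op(tree(e, op(tree(e, e), tree(e, e))), 7); no other remaining equation mentions L.
Decompose h/2: Z =?= 7,  6 =?= 6.
Bind Z := 7; no other remaining equation mentions Z.
Delete trivial equation 6 =?= 6.
MGU = { S ↦ h(6, e), R ↦ op(tree(e, op(tree(e, e), tree(e, e))), 7), Y2 ↦ tree(e, op(tree(e, e), tree(e, e))), X ↦ tree(6, 7), B ↦ h(6, e), X2 ↦ h(tree(h(6, e), h(6, e)), tree(7, 6)), X1 ↦ tree(e, e), L ↦ op(tree(e, op(tree(e, e), tree(e, e))), 7), Z ↦ 7 }, so Y2 ↦ tree(e, op(tree(e, e), tree(e, e))).

tree(e, op(tree(e, e), tree(e, e)))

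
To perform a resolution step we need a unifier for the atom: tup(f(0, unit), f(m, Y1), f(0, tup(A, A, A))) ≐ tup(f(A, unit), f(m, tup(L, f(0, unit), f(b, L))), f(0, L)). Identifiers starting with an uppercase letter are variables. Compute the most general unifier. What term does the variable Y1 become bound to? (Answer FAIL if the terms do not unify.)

tup(tup(0, 0, 0), f(0, unit), f(b, tup(0, 0, 0)))

Decompose tup/3: f(0, unit) ≐ f(A, unit),  f(m, Y1) ≐ f(m, tup(L, f(0, unit), f(b, L))),  f(0, tup(A, A, A)) ≐ f(0, L).
Decompose f/2: 0 ≐ A,  unit ≐ unit.
Bind A := 0; substituting into the one remaining equation that mentions A gives: f(0, tup(0, 0, 0)) ≐ f(0, L).
Delete trivial equation unit ≐ unit.
Decompose f/2: m ≐ m,  Y1 ≐ tup(L, f(0, unit), f(b, L)).
Delete trivial equation m ≐ m.
Bind Y1 := tup(L, f(0, unit), f(b, L)); no other remaining equation mentions Y1.
Decompose f/2: 0 ≐ 0,  tup(0, 0, 0) ≐ L.
Delete trivial equation 0 ≐ 0.
Bind L := tup(0, 0, 0). Substituting into the earlier binding gives Y1 := tup(tup(0, 0, 0), f(0, unit), f(b, tup(0, 0, 0))).
MGU = { A ↦ 0, Y1 ↦ tup(tup(0, 0, 0), f(0, unit), f(b, tup(0, 0, 0))), L ↦ tup(0, 0, 0) }, so Y1 ↦ tup(tup(0, 0, 0), f(0, unit), f(b, tup(0, 0, 0))).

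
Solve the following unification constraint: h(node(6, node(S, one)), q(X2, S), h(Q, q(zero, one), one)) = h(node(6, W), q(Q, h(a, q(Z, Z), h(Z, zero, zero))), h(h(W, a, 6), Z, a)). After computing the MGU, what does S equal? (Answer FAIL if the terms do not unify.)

FAIL

Decompose h/3: node(6, node(S, one)) = node(6, W),  q(X2, S) = q(Q, h(a, q(Z, Z), h(Z, zero, zero))),  h(Q, q(zero, one), one) = h(h(W, a, 6), Z, a).
Decompose node/2: 6 = 6,  node(S, one) = W.
Delete trivial equation 6 = 6.
Bind W := node(S, one); substituting into the one remaining equation that mentions W gives: h(Q, q(zero, one), one) = h(h(node(S, one), a, 6), Z, a).
Decompose q/2: X2 = Q,  S = h(a, q(Z, Z), h(Z, zero, zero)).
Bind X2 := Q; no other remaining equation mentions X2.
Bind S := h(a, q(Z, Z), h(Z, zero, zero)); substituting into the remaining equation gives: h(Q, q(zero, one), one) = h(h(node(h(a, q(Z, Z), h(Z, zero, zero)), one), a, 6), Z, a). Substituting into the earlier binding gives W := node(h(a, q(Z, Z), h(Z, zero, zero)), one).
Decompose h/3: Q = h(node(h(a, q(Z, Z), h(Z, zero, zero)), one), a, 6),  q(zero, one) = Z,  one = a.
Bind Q := h(node(h(a, q(Z, Z), h(Z, zero, zero)), one), a, 6); no other remaining equation mentions Q. Substituting into the earlier binding gives X2 := h(node(h(a, q(Z, Z), h(Z, zero, zero)), one), a, 6).
Bind Z := q(zero, one); no other remaining equation mentions Z. Substituting into the earlier bindings gives W := node(h(a, q(q(zero, one), q(zero, one)), h(q(zero, one), zero, zero)), one), X2 := h(node(h(a, q(q(zero, one), q(zero, one)), h(q(zero, one), zero, zero)), one), a, 6), S := h(a, q(q(zero, one), q(zero, one)), h(q(zero, one), zero, zero)), Q := h(node(h(a, q(q(zero, one), q(zero, one)), h(q(zero, one), zero, zero)), one), a, 6).
Clash: constants one and a differ; no unifier exists.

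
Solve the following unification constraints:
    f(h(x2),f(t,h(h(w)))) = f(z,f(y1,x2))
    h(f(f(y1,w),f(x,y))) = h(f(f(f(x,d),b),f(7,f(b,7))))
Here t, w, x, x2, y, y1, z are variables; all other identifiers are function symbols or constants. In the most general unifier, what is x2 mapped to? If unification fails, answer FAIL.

Decompose f/2: h(x2) = z,  f(t,h(h(w))) = f(y1,x2).
Bind z := h(x2); no other remaining equation mentions z.
Decompose f/2: t = y1,  h(h(w)) = x2.
Bind t := y1; no other remaining equation mentions t.
Bind x2 := h(h(w)); no other remaining equation mentions x2. Substituting into the earlier binding gives z := h(h(h(w))).
Decompose h/1: f(f(y1,w),f(x,y)) = f(f(f(x,d),b),f(7,f(b,7))).
Decompose f/2: f(y1,w) = f(f(x,d),b),  f(x,y) = f(7,f(b,7)).
Decompose f/2: y1 = f(x,d),  w = b.
Bind y1 := f(x,d); no other remaining equation mentions y1. Substituting into the earlier binding gives t := f(x,d).
Bind w := b; no other remaining equation mentions w. Substituting into the earlier bindings gives z := h(h(h(b))), x2 := h(h(b)).
Decompose f/2: x = 7,  y = f(b,7).
Bind x := 7; no other remaining equation mentions x. Substituting into the earlier bindings gives t := f(7,d), y1 := f(7,d).
Bind y := f(b,7).
MGU = { z ↦ h(h(h(b))), t ↦ f(7,d), x2 ↦ h(h(b)), y1 ↦ f(7,d), w ↦ b, x ↦ 7, y ↦ f(b,7) }, so x2 ↦ h(h(b)).

h(h(b))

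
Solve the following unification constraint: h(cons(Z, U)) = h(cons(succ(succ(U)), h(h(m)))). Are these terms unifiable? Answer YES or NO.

Decompose h/1: cons(Z, U) = cons(succ(succ(U)), h(h(m))).
Decompose cons/2: Z = succ(succ(U)),  U = h(h(m)).
Bind Z := succ(succ(U)); no other remaining equation mentions Z.
Bind U := h(h(m)). Substituting into the earlier binding gives Z := succ(succ(h(h(m)))).
No equations remain and no clash or occurs-check failure arose, so a unifier exists.

YES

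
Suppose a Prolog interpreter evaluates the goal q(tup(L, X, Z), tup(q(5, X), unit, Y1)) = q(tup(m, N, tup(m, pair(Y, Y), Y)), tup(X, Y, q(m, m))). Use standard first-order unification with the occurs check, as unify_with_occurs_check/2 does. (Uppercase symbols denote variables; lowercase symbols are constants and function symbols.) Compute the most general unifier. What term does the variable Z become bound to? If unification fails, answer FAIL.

Decompose q/2: tup(L, X, Z) = tup(m, N, tup(m, pair(Y, Y), Y)),  tup(q(5, X), unit, Y1) = tup(X, Y, q(m, m)).
Decompose tup/3: L = m,  X = N,  Z = tup(m, pair(Y, Y), Y).
Bind L := m; no other remaining equation mentions L.
Bind X := N; substituting into the one remaining equation that mentions X gives: tup(q(5, N), unit, Y1) = tup(N, Y, q(m, m)).
Bind Z := tup(m, pair(Y, Y), Y); no other remaining equation mentions Z.
Decompose tup/3: q(5, N) = N,  unit = Y,  Y1 = q(m, m).
Occurs check fails: N occurs in q(5, N); the equation N = q(5, N) has no finite solution.

FAIL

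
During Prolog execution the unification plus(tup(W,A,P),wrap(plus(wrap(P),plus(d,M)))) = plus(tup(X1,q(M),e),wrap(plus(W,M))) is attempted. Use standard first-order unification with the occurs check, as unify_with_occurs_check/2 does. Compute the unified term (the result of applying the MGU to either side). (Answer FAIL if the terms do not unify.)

FAIL

Decompose plus/2: tup(W,A,P) = tup(X1,q(M),e),  wrap(plus(wrap(P),plus(d,M))) = wrap(plus(W,M)).
Decompose tup/3: W = X1,  A = q(M),  P = e.
Bind W := X1; substituting into the one remaining equation that mentions W gives: wrap(plus(wrap(P),plus(d,M))) = wrap(plus(X1,M)).
Bind A := q(M); no other remaining equation mentions A.
Bind P := e; substituting into the remaining equation gives: wrap(plus(wrap(e),plus(d,M))) = wrap(plus(X1,M)).
Decompose wrap/1: plus(wrap(e),plus(d,M)) = plus(X1,M).
Decompose plus/2: wrap(e) = X1,  plus(d,M) = M.
Bind X1 := wrap(e); no other remaining equation mentions X1. Substituting into the earlier binding gives W := wrap(e).
Occurs check fails: M occurs in plus(d,M); the equation M = plus(d,M) has no finite solution.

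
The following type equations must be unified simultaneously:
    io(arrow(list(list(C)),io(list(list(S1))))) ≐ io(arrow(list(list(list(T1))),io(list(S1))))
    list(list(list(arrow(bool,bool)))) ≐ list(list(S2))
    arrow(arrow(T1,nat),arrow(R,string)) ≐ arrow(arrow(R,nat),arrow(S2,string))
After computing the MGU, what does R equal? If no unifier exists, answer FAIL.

Decompose io/1: arrow(list(list(C)),io(list(list(S1)))) ≐ arrow(list(list(list(T1))),io(list(S1))).
Decompose arrow/2: list(list(C)) ≐ list(list(list(T1))),  io(list(list(S1))) ≐ io(list(S1)).
Decompose list/1: list(C) ≐ list(list(T1)).
Decompose list/1: C ≐ list(T1).
Bind C := list(T1); no other remaining equation mentions C.
Decompose io/1: list(list(S1)) ≐ list(S1).
Decompose list/1: list(S1) ≐ S1.
Occurs check fails: S1 occurs in list(S1); the equation S1 ≐ list(S1) has no finite solution.

FAIL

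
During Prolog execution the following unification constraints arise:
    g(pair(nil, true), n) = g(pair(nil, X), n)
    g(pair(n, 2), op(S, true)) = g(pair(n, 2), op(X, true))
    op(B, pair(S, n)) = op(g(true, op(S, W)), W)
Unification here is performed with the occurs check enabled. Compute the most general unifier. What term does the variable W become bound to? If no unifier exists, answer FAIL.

pair(true, n)

Decompose g/2: pair(nil, true) = pair(nil, X),  n = n.
Decompose pair/2: nil = nil,  true = X.
Delete trivial equation nil = nil.
Bind X := true; substituting into the one remaining equation that mentions X gives: g(pair(n, 2), op(S, true)) = g(pair(n, 2), op(true, true)).
Delete trivial equation n = n.
Decompose g/2: pair(n, 2) = pair(n, 2),  op(S, true) = op(true, true).
Delete trivial equation pair(n, 2) = pair(n, 2).
Decompose op/2: S = true,  true = true.
Bind S := true; substituting into the one remaining equation that mentions S gives: op(B, pair(true, n)) = op(g(true, op(true, W)), W).
Delete trivial equation true = true.
Decompose op/2: B = g(true, op(true, W)),  pair(true, n) = W.
Bind B := g(true, op(true, W)); no other remaining equation mentions B.
Bind W := pair(true, n). Substituting into the earlier binding gives B := g(true, op(true, pair(true, n))).
MGU = { X ↦ true, S ↦ true, B ↦ g(true, op(true, pair(true, n))), W ↦ pair(true, n) }, so W ↦ pair(true, n).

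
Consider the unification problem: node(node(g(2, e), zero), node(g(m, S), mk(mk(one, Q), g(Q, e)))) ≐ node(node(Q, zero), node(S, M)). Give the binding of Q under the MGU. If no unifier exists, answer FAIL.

FAIL

Decompose node/2: node(g(2, e), zero) ≐ node(Q, zero),  node(g(m, S), mk(mk(one, Q), g(Q, e))) ≐ node(S, M).
Decompose node/2: g(2, e) ≐ Q,  zero ≐ zero.
Bind Q := g(2, e); substituting into the one remaining equation that mentions Q gives: node(g(m, S), mk(mk(one, g(2, e)), g(g(2, e), e))) ≐ node(S, M).
Delete trivial equation zero ≐ zero.
Decompose node/2: g(m, S) ≐ S,  mk(mk(one, g(2, e)), g(g(2, e), e)) ≐ M.
Occurs check fails: S occurs in g(m, S); the equation S ≐ g(m, S) has no finite solution.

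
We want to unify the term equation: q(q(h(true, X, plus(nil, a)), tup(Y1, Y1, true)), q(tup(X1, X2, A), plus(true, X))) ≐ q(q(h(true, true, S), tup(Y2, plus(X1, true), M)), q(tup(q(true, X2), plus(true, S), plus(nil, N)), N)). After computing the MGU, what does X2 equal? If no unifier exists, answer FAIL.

plus(true, plus(nil, a))

Decompose q/2: q(h(true, X, plus(nil, a)), tup(Y1, Y1, true)) ≐ q(h(true, true, S), tup(Y2, plus(X1, true), M)),  q(tup(X1, X2, A), plus(true, X)) ≐ q(tup(q(true, X2), plus(true, S), plus(nil, N)), N).
Decompose q/2: h(true, X, plus(nil, a)) ≐ h(true, true, S),  tup(Y1, Y1, true) ≐ tup(Y2, plus(X1, true), M).
Decompose h/3: true ≐ true,  X ≐ true,  plus(nil, a) ≐ S.
Delete trivial equation true ≐ true.
Bind X := true; substituting into the one remaining equation that mentions X gives: q(tup(X1, X2, A), plus(true, true)) ≐ q(tup(q(true, X2), plus(true, S), plus(nil, N)), N).
Bind S := plus(nil, a); substituting into the one remaining equation that mentions S gives: q(tup(X1, X2, A), plus(true, true)) ≐ q(tup(q(true, X2), plus(true, plus(nil, a)), plus(nil, N)), N).
Decompose tup/3: Y1 ≐ Y2,  Y1 ≐ plus(X1, true),  true ≐ M.
Bind Y1 := Y2; substituting into the one remaining equation that mentions Y1 gives: Y2 ≐ plus(X1, true).
Bind Y2 := plus(X1, true); no other remaining equation mentions Y2. Substituting into the earlier binding gives Y1 := plus(X1, true).
Bind M := true; no other remaining equation mentions M.
Decompose q/2: tup(X1, X2, A) ≐ tup(q(true, X2), plus(true, plus(nil, a)), plus(nil, N)),  plus(true, true) ≐ N.
Decompose tup/3: X1 ≐ q(true, X2),  X2 ≐ plus(true, plus(nil, a)),  A ≐ plus(nil, N).
Bind X1 := q(true, X2); no other remaining equation mentions X1. Substituting into the earlier bindings gives Y1 := plus(q(true, X2), true), Y2 := plus(q(true, X2), true).
Bind X2 := plus(true, plus(nil, a)); no other remaining equation mentions X2. Substituting into the earlier bindings gives Y1 := plus(q(true, plus(true, plus(nil, a))), true), Y2 := plus(q(true, plus(true, plus(nil, a))), true), X1 := q(true, plus(true, plus(nil, a))).
Bind A := plus(nil, N); no other remaining equation mentions A.
Bind N := plus(true, true). Substituting into the earlier binding gives A := plus(nil, plus(true, true)).
MGU = { X ↦ true, S ↦ plus(nil, a), Y1 ↦ plus(q(true, plus(true, plus(nil, a))), true), Y2 ↦ plus(q(true, plus(true, plus(nil, a))), true), M ↦ true, X1 ↦ q(true, plus(true, plus(nil, a))), X2 ↦ plus(true, plus(nil, a)), A ↦ plus(nil, plus(true, true)), N ↦ plus(true, true) }, so X2 ↦ plus(true, plus(nil, a)).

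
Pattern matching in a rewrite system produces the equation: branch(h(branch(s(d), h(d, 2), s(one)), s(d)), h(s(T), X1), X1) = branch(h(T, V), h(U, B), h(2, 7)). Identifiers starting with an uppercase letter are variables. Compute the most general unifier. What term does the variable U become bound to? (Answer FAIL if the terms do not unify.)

s(branch(s(d), h(d, 2), s(one)))

Decompose branch/3: h(branch(s(d), h(d, 2), s(one)), s(d)) = h(T, V),  h(s(T), X1) = h(U, B),  X1 = h(2, 7).
Decompose h/2: branch(s(d), h(d, 2), s(one)) = T,  s(d) = V.
Bind T := branch(s(d), h(d, 2), s(one)); substituting into the one remaining equation that mentions T gives: h(s(branch(s(d), h(d, 2), s(one))), X1) = h(U, B).
Bind V := s(d); no other remaining equation mentions V.
Decompose h/2: s(branch(s(d), h(d, 2), s(one))) = U,  X1 = B.
Bind U := s(branch(s(d), h(d, 2), s(one))); no other remaining equation mentions U.
Bind X1 := B; substituting into the remaining equation gives: B = h(2, 7).
Bind B := h(2, 7). Substituting into the earlier binding gives X1 := h(2, 7).
MGU = { T -> branch(s(d), h(d, 2), s(one)), V -> s(d), U -> s(branch(s(d), h(d, 2), s(one))), X1 -> h(2, 7), B -> h(2, 7) }, so U -> s(branch(s(d), h(d, 2), s(one))).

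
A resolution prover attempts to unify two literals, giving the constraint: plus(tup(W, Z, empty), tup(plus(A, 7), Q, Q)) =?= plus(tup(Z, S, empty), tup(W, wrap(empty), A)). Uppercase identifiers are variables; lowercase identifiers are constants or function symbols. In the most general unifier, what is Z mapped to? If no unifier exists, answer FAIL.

plus(wrap(empty), 7)

Decompose plus/2: tup(W, Z, empty) =?= tup(Z, S, empty),  tup(plus(A, 7), Q, Q) =?= tup(W, wrap(empty), A).
Decompose tup/3: W =?= Z,  Z =?= S,  empty =?= empty.
Bind W := Z; substituting into the one remaining equation that mentions W gives: tup(plus(A, 7), Q, Q) =?= tup(Z, wrap(empty), A).
Bind Z := S; substituting into the one remaining equation that mentions Z gives: tup(plus(A, 7), Q, Q) =?= tup(S, wrap(empty), A). Substituting into the earlier binding gives W := S.
Delete trivial equation empty =?= empty.
Decompose tup/3: plus(A, 7) =?= S,  Q =?= wrap(empty),  Q =?= A.
Bind S := plus(A, 7); no other remaining equation mentions S. Substituting into the earlier bindings gives W := plus(A, 7), Z := plus(A, 7).
Bind Q := wrap(empty); substituting into the remaining equation gives: wrap(empty) =?= A.
Bind A := wrap(empty). Substituting into the earlier bindings gives W := plus(wrap(empty), 7), Z := plus(wrap(empty), 7), S := plus(wrap(empty), 7).
MGU = { W := plus(wrap(empty), 7), Z := plus(wrap(empty), 7), S := plus(wrap(empty), 7), Q := wrap(empty), A := wrap(empty) }, so Z := plus(wrap(empty), 7).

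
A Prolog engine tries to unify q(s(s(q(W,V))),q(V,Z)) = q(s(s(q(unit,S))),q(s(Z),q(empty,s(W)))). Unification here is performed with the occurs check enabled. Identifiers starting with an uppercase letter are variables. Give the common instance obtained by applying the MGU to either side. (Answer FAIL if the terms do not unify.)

q(s(s(q(unit,s(q(empty,s(unit)))))),q(s(q(empty,s(unit))),q(empty,s(unit))))

Decompose q/2: s(s(q(W,V))) = s(s(q(unit,S))),  q(V,Z) = q(s(Z),q(empty,s(W))).
Decompose s/1: s(q(W,V)) = s(q(unit,S)).
Decompose s/1: q(W,V) = q(unit,S).
Decompose q/2: W = unit,  V = S.
Bind W := unit; substituting into the one remaining equation that mentions W gives: q(V,Z) = q(s(Z),q(empty,s(unit))).
Bind V := S; substituting into the remaining equation gives: q(S,Z) = q(s(Z),q(empty,s(unit))).
Decompose q/2: S = s(Z),  Z = q(empty,s(unit)).
Bind S := s(Z); no other remaining equation mentions S. Substituting into the earlier binding gives V := s(Z).
Bind Z := q(empty,s(unit)). Substituting into the earlier bindings gives V := s(q(empty,s(unit))), S := s(q(empty,s(unit))).
Applying the MGU to either side gives q(s(s(q(unit,s(q(empty,s(unit)))))),q(s(q(empty,s(unit))),q(empty,s(unit)))).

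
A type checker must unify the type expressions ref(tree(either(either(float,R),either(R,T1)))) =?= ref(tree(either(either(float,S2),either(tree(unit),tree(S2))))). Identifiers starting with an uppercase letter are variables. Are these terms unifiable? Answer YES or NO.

Decompose ref/1: tree(either(either(float,R),either(R,T1))) =?= tree(either(either(float,S2),either(tree(unit),tree(S2)))).
Decompose tree/1: either(either(float,R),either(R,T1)) =?= either(either(float,S2),either(tree(unit),tree(S2))).
Decompose either/2: either(float,R) =?= either(float,S2),  either(R,T1) =?= either(tree(unit),tree(S2)).
Decompose either/2: float =?= float,  R =?= S2.
Delete trivial equation float =?= float.
Bind R := S2; substituting into the remaining equation gives: either(S2,T1) =?= either(tree(unit),tree(S2)).
Decompose either/2: S2 =?= tree(unit),  T1 =?= tree(S2).
Bind S2 := tree(unit); substituting into the remaining equation gives: T1 =?= tree(tree(unit)). Substituting into the earlier binding gives R := tree(unit).
Bind T1 := tree(tree(unit)).
No equations remain and no clash or occurs-check failure arose, so a unifier exists.

YES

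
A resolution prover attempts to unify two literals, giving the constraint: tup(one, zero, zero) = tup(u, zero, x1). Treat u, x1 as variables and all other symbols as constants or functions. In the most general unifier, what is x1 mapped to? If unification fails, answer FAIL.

Decompose tup/3: one = u,  zero = zero,  zero = x1.
Bind u := one; no other remaining equation mentions u.
Delete trivial equation zero = zero.
Bind x1 := zero.
MGU = { u -> one, x1 -> zero }, so x1 -> zero.

zero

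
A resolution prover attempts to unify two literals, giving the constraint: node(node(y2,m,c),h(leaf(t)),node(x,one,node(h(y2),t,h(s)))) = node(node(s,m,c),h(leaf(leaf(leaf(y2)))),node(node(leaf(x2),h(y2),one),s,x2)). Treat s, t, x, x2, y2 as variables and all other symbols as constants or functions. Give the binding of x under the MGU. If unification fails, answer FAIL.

node(leaf(node(h(one),leaf(leaf(one)),h(one))),h(one),one)

Decompose node/3: node(y2,m,c) = node(s,m,c),  h(leaf(t)) = h(leaf(leaf(leaf(y2)))),  node(x,one,node(h(y2),t,h(s))) = node(node(leaf(x2),h(y2),one),s,x2).
Decompose node/3: y2 = s,  m = m,  c = c.
Bind y2 := s; substituting into the 2 remaining equations that mention y2 gives: h(leaf(t)) = h(leaf(leaf(leaf(s)))),  node(x,one,node(h(s),t,h(s))) = node(node(leaf(x2),h(s),one),s,x2).
Delete trivial equation m = m.
Delete trivial equation c = c.
Decompose h/1: leaf(t) = leaf(leaf(leaf(s))).
Decompose leaf/1: t = leaf(leaf(s)).
Bind t := leaf(leaf(s)); substituting into the remaining equation gives: node(x,one,node(h(s),leaf(leaf(s)),h(s))) = node(node(leaf(x2),h(s),one),s,x2).
Decompose node/3: x = node(leaf(x2),h(s),one),  one = s,  node(h(s),leaf(leaf(s)),h(s)) = x2.
Bind x := node(leaf(x2),h(s),one); no other remaining equation mentions x.
Bind s := one; substituting into the remaining equation gives: node(h(one),leaf(leaf(one)),h(one)) = x2. Substituting into the earlier bindings gives y2 := one, t := leaf(leaf(one)), x := node(leaf(x2),h(one),one).
Bind x2 := node(h(one),leaf(leaf(one)),h(one)). Substituting into the earlier binding gives x := node(leaf(node(h(one),leaf(leaf(one)),h(one))),h(one),one).
MGU = { y2 := one, t := leaf(leaf(one)), x := node(leaf(node(h(one),leaf(leaf(one)),h(one))),h(one),one), s := one, x2 := node(h(one),leaf(leaf(one)),h(one)) }, so x := node(leaf(node(h(one),leaf(leaf(one)),h(one))),h(one),one).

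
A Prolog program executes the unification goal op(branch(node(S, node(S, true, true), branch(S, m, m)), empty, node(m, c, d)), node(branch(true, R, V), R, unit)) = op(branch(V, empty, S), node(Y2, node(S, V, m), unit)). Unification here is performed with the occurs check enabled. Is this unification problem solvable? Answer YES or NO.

Decompose op/2: branch(node(S, node(S, true, true), branch(S, m, m)), empty, node(m, c, d)) = branch(V, empty, S),  node(branch(true, R, V), R, unit) = node(Y2, node(S, V, m), unit).
Decompose branch/3: node(S, node(S, true, true), branch(S, m, m)) = V,  empty = empty,  node(m, c, d) = S.
Bind V := node(S, node(S, true, true), branch(S, m, m)); substituting into the one remaining equation that mentions V gives: node(branch(true, R, node(S, node(S, true, true), branch(S, m, m))), R, unit) = node(Y2, node(S, node(S, node(S, true, true), branch(S, m, m)), m), unit).
Delete trivial equation empty = empty.
Bind S := node(m, c, d); substituting into the remaining equation gives: node(branch(true, R, node(node(m, c, d), node(node(m, c, d), true, true), branch(node(m, c, d), m, m))), R, unit) = node(Y2, node(node(m, c, d), node(node(m, c, d), node(node(m, c, d), true, true), branch(node(m, c, d), m, m)), m), unit). Substituting into the earlier binding gives V := node(node(m, c, d), node(node(m, c, d), true, true), branch(node(m, c, d), m, m)).
Decompose node/3: branch(true, R, node(node(m, c, d), node(node(m, c, d), true, true), branch(node(m, c, d), m, m))) = Y2,  R = node(node(m, c, d), node(node(m, c, d), node(node(m, c, d), true, true), branch(node(m, c, d), m, m)), m),  unit = unit.
Bind Y2 := branch(true, R, node(node(m, c, d), node(node(m, c, d), true, true), branch(node(m, c, d), m, m))); no other remaining equation mentions Y2.
Bind R := node(node(m, c, d), node(node(m, c, d), node(node(m, c, d), true, true), branch(node(m, c, d), m, m)), m); no other remaining equation mentions R. Substituting into the earlier binding gives Y2 := branch(true, node(node(m, c, d), node(node(m, c, d), node(node(m, c, d), true, true), branch(node(m, c, d), m, m)), m), node(node(m, c, d), node(node(m, c, d), true, true), branch(node(m, c, d), m, m))).
Delete trivial equation unit = unit.
No equations remain and no clash or occurs-check failure arose, so a unifier exists.

YES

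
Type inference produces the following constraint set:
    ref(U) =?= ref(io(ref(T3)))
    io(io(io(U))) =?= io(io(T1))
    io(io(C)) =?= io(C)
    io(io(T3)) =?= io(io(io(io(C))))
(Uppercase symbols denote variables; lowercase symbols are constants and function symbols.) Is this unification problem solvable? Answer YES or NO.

NO

Decompose ref/1: U =?= io(ref(T3)).
Bind U := io(ref(T3)); substituting into the one remaining equation that mentions U gives: io(io(io(io(ref(T3))))) =?= io(io(T1)).
Decompose io/1: io(io(io(ref(T3)))) =?= io(T1).
Decompose io/1: io(io(ref(T3))) =?= T1.
Bind T1 := io(io(ref(T3))); no other remaining equation mentions T1.
Decompose io/1: io(C) =?= C.
Occurs check fails: C occurs in io(C); the equation C =?= io(C) has no finite solution.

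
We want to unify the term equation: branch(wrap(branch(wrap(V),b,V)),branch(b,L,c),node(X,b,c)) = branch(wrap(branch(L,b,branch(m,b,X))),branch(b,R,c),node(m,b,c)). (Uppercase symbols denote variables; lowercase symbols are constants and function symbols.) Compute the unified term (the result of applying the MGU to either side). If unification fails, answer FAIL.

branch(wrap(branch(wrap(branch(m,b,m)),b,branch(m,b,m))),branch(b,wrap(branch(m,b,m)),c),node(m,b,c))

Decompose branch/3: wrap(branch(wrap(V),b,V)) = wrap(branch(L,b,branch(m,b,X))),  branch(b,L,c) = branch(b,R,c),  node(X,b,c) = node(m,b,c).
Decompose wrap/1: branch(wrap(V),b,V) = branch(L,b,branch(m,b,X)).
Decompose branch/3: wrap(V) = L,  b = b,  V = branch(m,b,X).
Bind L := wrap(V); substituting into the one remaining equation that mentions L gives: branch(b,wrap(V),c) = branch(b,R,c).
Delete trivial equation b = b.
Bind V := branch(m,b,X); substituting into the one remaining equation that mentions V gives: branch(b,wrap(branch(m,b,X)),c) = branch(b,R,c). Substituting into the earlier binding gives L := wrap(branch(m,b,X)).
Decompose branch/3: b = b,  wrap(branch(m,b,X)) = R,  c = c.
Delete trivial equation b = b.
Bind R := wrap(branch(m,b,X)); no other remaining equation mentions R.
Delete trivial equation c = c.
Decompose node/3: X = m,  b = b,  c = c.
Bind X := m; no other remaining equation mentions X. Substituting into the earlier bindings gives L := wrap(branch(m,b,m)), V := branch(m,b,m), R := wrap(branch(m,b,m)).
Delete trivial equation b = b.
Delete trivial equation c = c.
Applying the MGU to either side gives branch(wrap(branch(wrap(branch(m,b,m)),b,branch(m,b,m))),branch(b,wrap(branch(m,b,m)),c),node(m,b,c)).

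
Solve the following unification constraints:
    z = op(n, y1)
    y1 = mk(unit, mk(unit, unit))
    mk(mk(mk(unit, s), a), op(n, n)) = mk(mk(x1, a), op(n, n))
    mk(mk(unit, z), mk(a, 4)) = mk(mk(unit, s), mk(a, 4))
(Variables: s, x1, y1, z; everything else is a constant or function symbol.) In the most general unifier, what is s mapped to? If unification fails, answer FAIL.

op(n, mk(unit, mk(unit, unit)))

Bind z := op(n, y1); substituting into the one remaining equation that mentions z gives: mk(mk(unit, op(n, y1)), mk(a, 4)) = mk(mk(unit, s), mk(a, 4)).
Bind y1 := mk(unit, mk(unit, unit)); substituting into the one remaining equation that mentions y1 gives: mk(mk(unit, op(n, mk(unit, mk(unit, unit)))), mk(a, 4)) = mk(mk(unit, s), mk(a, 4)). Substituting into the earlier binding gives z := op(n, mk(unit, mk(unit, unit))).
Decompose mk/2: mk(mk(unit, s), a) = mk(x1, a),  op(n, n) = op(n, n).
Decompose mk/2: mk(unit, s) = x1,  a = a.
Bind x1 := mk(unit, s); no other remaining equation mentions x1.
Delete trivial equation a = a.
Delete trivial equation op(n, n) = op(n, n).
Decompose mk/2: mk(unit, op(n, mk(unit, mk(unit, unit)))) = mk(unit, s),  mk(a, 4) = mk(a, 4).
Decompose mk/2: unit = unit,  op(n, mk(unit, mk(unit, unit))) = s.
Delete trivial equation unit = unit.
Bind s := op(n, mk(unit, mk(unit, unit))); no other remaining equation mentions s. Substituting into the earlier binding gives x1 := mk(unit, op(n, mk(unit, mk(unit, unit)))).
Delete trivial equation mk(a, 4) = mk(a, 4).
MGU = { z -> op(n, mk(unit, mk(unit, unit))), y1 -> mk(unit, mk(unit, unit)), x1 -> mk(unit, op(n, mk(unit, mk(unit, unit)))), s -> op(n, mk(unit, mk(unit, unit))) }, so s -> op(n, mk(unit, mk(unit, unit))).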